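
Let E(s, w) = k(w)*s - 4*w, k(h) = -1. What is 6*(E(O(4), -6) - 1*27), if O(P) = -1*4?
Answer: 6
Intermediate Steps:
O(P) = -4
E(s, w) = -s - 4*w
6*(E(O(4), -6) - 1*27) = 6*((-1*(-4) - 4*(-6)) - 1*27) = 6*((4 + 24) - 27) = 6*(28 - 27) = 6*1 = 6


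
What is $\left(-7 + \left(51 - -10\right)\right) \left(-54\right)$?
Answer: $-2916$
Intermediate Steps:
$\left(-7 + \left(51 - -10\right)\right) \left(-54\right) = \left(-7 + \left(51 + 10\right)\right) \left(-54\right) = \left(-7 + 61\right) \left(-54\right) = 54 \left(-54\right) = -2916$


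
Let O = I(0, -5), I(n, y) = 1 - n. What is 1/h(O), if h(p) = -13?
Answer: -1/13 ≈ -0.076923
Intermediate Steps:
O = 1 (O = 1 - 1*0 = 1 + 0 = 1)
1/h(O) = 1/(-13) = -1/13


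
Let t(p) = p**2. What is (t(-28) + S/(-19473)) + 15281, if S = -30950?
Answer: 312864695/19473 ≈ 16067.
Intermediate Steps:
(t(-28) + S/(-19473)) + 15281 = ((-28)**2 - 30950/(-19473)) + 15281 = (784 - 30950*(-1/19473)) + 15281 = (784 + 30950/19473) + 15281 = 15297782/19473 + 15281 = 312864695/19473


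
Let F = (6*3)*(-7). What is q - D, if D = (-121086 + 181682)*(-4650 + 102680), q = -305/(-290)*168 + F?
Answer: -172266549050/29 ≈ -5.9402e+9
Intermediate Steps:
F = -126 (F = 18*(-7) = -126)
q = 1470/29 (q = -305/(-290)*168 - 126 = -305*(-1/290)*168 - 126 = (61/58)*168 - 126 = 5124/29 - 126 = 1470/29 ≈ 50.690)
D = 5940225880 (D = 60596*98030 = 5940225880)
q - D = 1470/29 - 1*5940225880 = 1470/29 - 5940225880 = -172266549050/29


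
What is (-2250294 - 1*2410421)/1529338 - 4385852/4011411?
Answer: -25403493544841/6134803275918 ≈ -4.1409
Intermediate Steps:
(-2250294 - 1*2410421)/1529338 - 4385852/4011411 = (-2250294 - 2410421)*(1/1529338) - 4385852*1/4011411 = -4660715*1/1529338 - 4385852/4011411 = -4660715/1529338 - 4385852/4011411 = -25403493544841/6134803275918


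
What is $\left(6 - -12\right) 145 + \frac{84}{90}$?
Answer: $\frac{39164}{15} \approx 2610.9$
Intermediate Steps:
$\left(6 - -12\right) 145 + \frac{84}{90} = \left(6 + 12\right) 145 + 84 \cdot \frac{1}{90} = 18 \cdot 145 + \frac{14}{15} = 2610 + \frac{14}{15} = \frac{39164}{15}$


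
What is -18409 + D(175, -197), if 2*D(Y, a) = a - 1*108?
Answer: -37123/2 ≈ -18562.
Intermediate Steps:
D(Y, a) = -54 + a/2 (D(Y, a) = (a - 1*108)/2 = (a - 108)/2 = (-108 + a)/2 = -54 + a/2)
-18409 + D(175, -197) = -18409 + (-54 + (½)*(-197)) = -18409 + (-54 - 197/2) = -18409 - 305/2 = -37123/2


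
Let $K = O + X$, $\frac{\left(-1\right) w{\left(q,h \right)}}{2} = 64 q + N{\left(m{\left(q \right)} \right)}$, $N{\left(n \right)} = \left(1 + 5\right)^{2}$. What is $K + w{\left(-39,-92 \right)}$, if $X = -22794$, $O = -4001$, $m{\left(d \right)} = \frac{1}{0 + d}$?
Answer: $-21875$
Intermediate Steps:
$m{\left(d \right)} = \frac{1}{d}$
$N{\left(n \right)} = 36$ ($N{\left(n \right)} = 6^{2} = 36$)
$w{\left(q,h \right)} = -72 - 128 q$ ($w{\left(q,h \right)} = - 2 \left(64 q + 36\right) = - 2 \left(36 + 64 q\right) = -72 - 128 q$)
$K = -26795$ ($K = -4001 - 22794 = -26795$)
$K + w{\left(-39,-92 \right)} = -26795 - -4920 = -26795 + \left(-72 + 4992\right) = -26795 + 4920 = -21875$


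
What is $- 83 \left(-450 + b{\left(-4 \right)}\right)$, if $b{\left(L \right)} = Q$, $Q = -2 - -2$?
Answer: $37350$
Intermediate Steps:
$Q = 0$ ($Q = -2 + 2 = 0$)
$b{\left(L \right)} = 0$
$- 83 \left(-450 + b{\left(-4 \right)}\right) = - 83 \left(-450 + 0\right) = \left(-83\right) \left(-450\right) = 37350$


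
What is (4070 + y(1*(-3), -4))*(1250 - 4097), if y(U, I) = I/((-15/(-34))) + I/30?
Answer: -57805488/5 ≈ -1.1561e+7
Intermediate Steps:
y(U, I) = 23*I/10 (y(U, I) = I/((-15*(-1/34))) + I*(1/30) = I/(15/34) + I/30 = I*(34/15) + I/30 = 34*I/15 + I/30 = 23*I/10)
(4070 + y(1*(-3), -4))*(1250 - 4097) = (4070 + (23/10)*(-4))*(1250 - 4097) = (4070 - 46/5)*(-2847) = (20304/5)*(-2847) = -57805488/5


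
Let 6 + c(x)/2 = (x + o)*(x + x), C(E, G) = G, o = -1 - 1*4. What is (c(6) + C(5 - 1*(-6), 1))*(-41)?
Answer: -533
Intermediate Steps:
o = -5 (o = -1 - 4 = -5)
c(x) = -12 + 4*x*(-5 + x) (c(x) = -12 + 2*((x - 5)*(x + x)) = -12 + 2*((-5 + x)*(2*x)) = -12 + 2*(2*x*(-5 + x)) = -12 + 4*x*(-5 + x))
(c(6) + C(5 - 1*(-6), 1))*(-41) = ((-12 - 20*6 + 4*6²) + 1)*(-41) = ((-12 - 120 + 4*36) + 1)*(-41) = ((-12 - 120 + 144) + 1)*(-41) = (12 + 1)*(-41) = 13*(-41) = -533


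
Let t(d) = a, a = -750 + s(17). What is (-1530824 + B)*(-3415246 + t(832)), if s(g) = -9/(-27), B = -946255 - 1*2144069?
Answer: 47357464629076/3 ≈ 1.5786e+13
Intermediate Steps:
B = -3090324 (B = -946255 - 2144069 = -3090324)
s(g) = ⅓ (s(g) = -9*(-1/27) = ⅓)
a = -2249/3 (a = -750 + ⅓ = -2249/3 ≈ -749.67)
t(d) = -2249/3
(-1530824 + B)*(-3415246 + t(832)) = (-1530824 - 3090324)*(-3415246 - 2249/3) = -4621148*(-10247987/3) = 47357464629076/3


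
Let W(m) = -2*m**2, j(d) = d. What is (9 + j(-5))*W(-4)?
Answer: -128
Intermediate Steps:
(9 + j(-5))*W(-4) = (9 - 5)*(-2*(-4)**2) = 4*(-2*16) = 4*(-32) = -128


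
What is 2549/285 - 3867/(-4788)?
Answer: 25939/2660 ≈ 9.7515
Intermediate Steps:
2549/285 - 3867/(-4788) = 2549*(1/285) - 3867*(-1/4788) = 2549/285 + 1289/1596 = 25939/2660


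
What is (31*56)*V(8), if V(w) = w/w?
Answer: 1736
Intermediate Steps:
V(w) = 1
(31*56)*V(8) = (31*56)*1 = 1736*1 = 1736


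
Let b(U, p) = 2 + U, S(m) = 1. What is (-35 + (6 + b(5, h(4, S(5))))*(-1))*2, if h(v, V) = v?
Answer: -96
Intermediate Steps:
(-35 + (6 + b(5, h(4, S(5))))*(-1))*2 = (-35 + (6 + (2 + 5))*(-1))*2 = (-35 + (6 + 7)*(-1))*2 = (-35 + 13*(-1))*2 = (-35 - 13)*2 = -48*2 = -96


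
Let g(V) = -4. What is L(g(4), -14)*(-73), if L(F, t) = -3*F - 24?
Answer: 876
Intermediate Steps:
L(F, t) = -24 - 3*F
L(g(4), -14)*(-73) = (-24 - 3*(-4))*(-73) = (-24 + 12)*(-73) = -12*(-73) = 876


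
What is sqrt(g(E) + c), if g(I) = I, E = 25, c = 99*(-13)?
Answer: I*sqrt(1262) ≈ 35.525*I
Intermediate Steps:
c = -1287
sqrt(g(E) + c) = sqrt(25 - 1287) = sqrt(-1262) = I*sqrt(1262)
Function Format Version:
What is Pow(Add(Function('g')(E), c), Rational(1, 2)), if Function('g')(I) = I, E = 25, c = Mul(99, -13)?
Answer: Mul(I, Pow(1262, Rational(1, 2))) ≈ Mul(35.525, I)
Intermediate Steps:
c = -1287
Pow(Add(Function('g')(E), c), Rational(1, 2)) = Pow(Add(25, -1287), Rational(1, 2)) = Pow(-1262, Rational(1, 2)) = Mul(I, Pow(1262, Rational(1, 2)))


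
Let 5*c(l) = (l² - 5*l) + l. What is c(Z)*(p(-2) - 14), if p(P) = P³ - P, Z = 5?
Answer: -20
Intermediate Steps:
c(l) = -4*l/5 + l²/5 (c(l) = ((l² - 5*l) + l)/5 = (l² - 4*l)/5 = -4*l/5 + l²/5)
c(Z)*(p(-2) - 14) = ((⅕)*5*(-4 + 5))*(((-2)³ - 1*(-2)) - 14) = ((⅕)*5*1)*((-8 + 2) - 14) = 1*(-6 - 14) = 1*(-20) = -20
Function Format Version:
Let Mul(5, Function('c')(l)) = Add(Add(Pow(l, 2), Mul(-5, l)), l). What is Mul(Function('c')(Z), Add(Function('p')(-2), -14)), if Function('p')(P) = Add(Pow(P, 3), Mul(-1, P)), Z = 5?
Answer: -20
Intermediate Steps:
Function('c')(l) = Add(Mul(Rational(-4, 5), l), Mul(Rational(1, 5), Pow(l, 2))) (Function('c')(l) = Mul(Rational(1, 5), Add(Add(Pow(l, 2), Mul(-5, l)), l)) = Mul(Rational(1, 5), Add(Pow(l, 2), Mul(-4, l))) = Add(Mul(Rational(-4, 5), l), Mul(Rational(1, 5), Pow(l, 2))))
Mul(Function('c')(Z), Add(Function('p')(-2), -14)) = Mul(Mul(Rational(1, 5), 5, Add(-4, 5)), Add(Add(Pow(-2, 3), Mul(-1, -2)), -14)) = Mul(Mul(Rational(1, 5), 5, 1), Add(Add(-8, 2), -14)) = Mul(1, Add(-6, -14)) = Mul(1, -20) = -20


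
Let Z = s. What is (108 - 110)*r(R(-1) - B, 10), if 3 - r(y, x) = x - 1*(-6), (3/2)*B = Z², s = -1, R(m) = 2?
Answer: 26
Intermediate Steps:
Z = -1
B = ⅔ (B = (⅔)*(-1)² = (⅔)*1 = ⅔ ≈ 0.66667)
r(y, x) = -3 - x (r(y, x) = 3 - (x - 1*(-6)) = 3 - (x + 6) = 3 - (6 + x) = 3 + (-6 - x) = -3 - x)
(108 - 110)*r(R(-1) - B, 10) = (108 - 110)*(-3 - 1*10) = -2*(-3 - 10) = -2*(-13) = 26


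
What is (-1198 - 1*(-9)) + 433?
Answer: -756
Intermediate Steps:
(-1198 - 1*(-9)) + 433 = (-1198 + 9) + 433 = -1189 + 433 = -756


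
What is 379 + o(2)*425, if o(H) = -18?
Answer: -7271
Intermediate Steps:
379 + o(2)*425 = 379 - 18*425 = 379 - 7650 = -7271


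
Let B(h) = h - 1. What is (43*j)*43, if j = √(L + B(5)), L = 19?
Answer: 1849*√23 ≈ 8867.5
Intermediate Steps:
B(h) = -1 + h
j = √23 (j = √(19 + (-1 + 5)) = √(19 + 4) = √23 ≈ 4.7958)
(43*j)*43 = (43*√23)*43 = 1849*√23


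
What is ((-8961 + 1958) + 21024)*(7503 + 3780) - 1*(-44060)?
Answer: 158243003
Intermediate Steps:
((-8961 + 1958) + 21024)*(7503 + 3780) - 1*(-44060) = (-7003 + 21024)*11283 + 44060 = 14021*11283 + 44060 = 158198943 + 44060 = 158243003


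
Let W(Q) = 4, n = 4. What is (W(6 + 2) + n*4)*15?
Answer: 300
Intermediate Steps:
(W(6 + 2) + n*4)*15 = (4 + 4*4)*15 = (4 + 16)*15 = 20*15 = 300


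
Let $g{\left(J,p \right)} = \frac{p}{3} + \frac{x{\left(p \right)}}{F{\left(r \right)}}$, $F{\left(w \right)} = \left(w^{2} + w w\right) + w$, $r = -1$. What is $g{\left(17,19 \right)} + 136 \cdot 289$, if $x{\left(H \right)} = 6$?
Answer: $\frac{117949}{3} \approx 39316.0$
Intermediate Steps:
$F{\left(w \right)} = w + 2 w^{2}$ ($F{\left(w \right)} = \left(w^{2} + w^{2}\right) + w = 2 w^{2} + w = w + 2 w^{2}$)
$g{\left(J,p \right)} = 6 + \frac{p}{3}$ ($g{\left(J,p \right)} = \frac{p}{3} + \frac{6}{\left(-1\right) \left(1 + 2 \left(-1\right)\right)} = p \frac{1}{3} + \frac{6}{\left(-1\right) \left(1 - 2\right)} = \frac{p}{3} + \frac{6}{\left(-1\right) \left(-1\right)} = \frac{p}{3} + \frac{6}{1} = \frac{p}{3} + 6 \cdot 1 = \frac{p}{3} + 6 = 6 + \frac{p}{3}$)
$g{\left(17,19 \right)} + 136 \cdot 289 = \left(6 + \frac{1}{3} \cdot 19\right) + 136 \cdot 289 = \left(6 + \frac{19}{3}\right) + 39304 = \frac{37}{3} + 39304 = \frac{117949}{3}$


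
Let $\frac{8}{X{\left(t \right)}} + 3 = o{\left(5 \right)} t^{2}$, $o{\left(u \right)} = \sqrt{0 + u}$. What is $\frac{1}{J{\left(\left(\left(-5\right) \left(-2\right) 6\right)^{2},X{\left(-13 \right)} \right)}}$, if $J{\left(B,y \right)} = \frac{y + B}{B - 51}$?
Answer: $\frac{228052362447}{231329541592} - \frac{599781 \sqrt{5}}{231329541592} \approx 0.98583$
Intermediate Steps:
$o{\left(u \right)} = \sqrt{u}$
$X{\left(t \right)} = \frac{8}{-3 + \sqrt{5} t^{2}}$
$J{\left(B,y \right)} = \frac{B + y}{-51 + B}$
$\frac{1}{J{\left(\left(\left(-5\right) \left(-2\right) 6\right)^{2},X{\left(-13 \right)} \right)}} = \frac{1}{\frac{1}{-51 + \left(\left(-5\right) \left(-2\right) 6\right)^{2}} \left(\left(\left(-5\right) \left(-2\right) 6\right)^{2} + \frac{8}{-3 + \sqrt{5} \left(-13\right)^{2}}\right)} = \frac{1}{\frac{1}{-51 + \left(10 \cdot 6\right)^{2}} \left(\left(10 \cdot 6\right)^{2} + \frac{8}{-3 + \sqrt{5} \cdot 169}\right)} = \frac{1}{\frac{1}{-51 + 60^{2}} \left(60^{2} + \frac{8}{-3 + 169 \sqrt{5}}\right)} = \frac{1}{\frac{1}{-51 + 3600} \left(3600 + \frac{8}{-3 + 169 \sqrt{5}}\right)} = \frac{1}{\frac{1}{3549} \left(3600 + \frac{8}{-3 + 169 \sqrt{5}}\right)} = \frac{1}{\frac{1200}{1183} + \frac{8}{3549 \left(-3 + 169 \sqrt{5}\right)}}$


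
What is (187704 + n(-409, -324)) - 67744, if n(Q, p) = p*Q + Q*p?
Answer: 384992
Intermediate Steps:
n(Q, p) = 2*Q*p (n(Q, p) = Q*p + Q*p = 2*Q*p)
(187704 + n(-409, -324)) - 67744 = (187704 + 2*(-409)*(-324)) - 67744 = (187704 + 265032) - 67744 = 452736 - 67744 = 384992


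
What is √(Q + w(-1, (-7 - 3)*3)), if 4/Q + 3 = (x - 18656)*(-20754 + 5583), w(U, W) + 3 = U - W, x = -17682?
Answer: 17*√3037969777229830/183761265 ≈ 5.0990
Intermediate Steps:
w(U, W) = -3 + U - W (w(U, W) = -3 + (U - W) = -3 + U - W)
Q = 4/551283795 (Q = 4/(-3 + (-17682 - 18656)*(-20754 + 5583)) = 4/(-3 - 36338*(-15171)) = 4/(-3 + 551283798) = 4/551283795 ≈ 7.2558e-9)
√(Q + w(-1, (-7 - 3)*3)) = √(4/551283795 + (-3 - 1 - (-7 - 3)*3)) = √(4/551283795 + (-3 - 1 - (-10)*3)) = √(4/551283795 + (-3 - 1 - 1*(-30))) = √(4/551283795 + (-3 - 1 + 30)) = √(4/551283795 + 26) = √(14333378674/551283795) = 17*√3037969777229830/183761265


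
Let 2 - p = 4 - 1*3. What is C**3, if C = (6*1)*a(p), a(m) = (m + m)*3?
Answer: 46656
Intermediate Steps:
p = 1 (p = 2 - (4 - 1*3) = 2 - (4 - 3) = 2 - 1*1 = 2 - 1 = 1)
a(m) = 6*m (a(m) = (2*m)*3 = 6*m)
C = 36 (C = (6*1)*(6*1) = 6*6 = 36)
C**3 = 36**3 = 46656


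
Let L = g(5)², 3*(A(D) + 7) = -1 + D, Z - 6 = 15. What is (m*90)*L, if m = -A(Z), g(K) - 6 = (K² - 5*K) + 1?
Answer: 1470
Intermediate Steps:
Z = 21 (Z = 6 + 15 = 21)
A(D) = -22/3 + D/3 (A(D) = -7 + (-1 + D)/3 = -7 + (-⅓ + D/3) = -22/3 + D/3)
g(K) = 7 + K² - 5*K (g(K) = 6 + ((K² - 5*K) + 1) = 6 + (1 + K² - 5*K) = 7 + K² - 5*K)
m = ⅓ (m = -(-22/3 + (⅓)*21) = -(-22/3 + 7) = -1*(-⅓) = ⅓ ≈ 0.33333)
L = 49 (L = (7 + 5² - 5*5)² = (7 + 25 - 25)² = 7² = 49)
(m*90)*L = ((⅓)*90)*49 = 30*49 = 1470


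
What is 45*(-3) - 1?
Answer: -136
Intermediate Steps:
45*(-3) - 1 = -135 - 1 = -136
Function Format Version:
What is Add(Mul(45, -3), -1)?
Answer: -136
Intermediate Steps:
Add(Mul(45, -3), -1) = Add(-135, -1) = -136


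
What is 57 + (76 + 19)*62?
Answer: 5947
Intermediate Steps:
57 + (76 + 19)*62 = 57 + 95*62 = 57 + 5890 = 5947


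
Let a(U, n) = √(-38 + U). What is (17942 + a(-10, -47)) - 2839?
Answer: 15103 + 4*I*√3 ≈ 15103.0 + 6.9282*I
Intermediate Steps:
(17942 + a(-10, -47)) - 2839 = (17942 + √(-38 - 10)) - 2839 = (17942 + √(-48)) - 2839 = (17942 + 4*I*√3) - 2839 = 15103 + 4*I*√3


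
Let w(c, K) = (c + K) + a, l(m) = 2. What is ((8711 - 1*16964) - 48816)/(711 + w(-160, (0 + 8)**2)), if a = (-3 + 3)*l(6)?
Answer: -19023/205 ≈ -92.795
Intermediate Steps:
a = 0 (a = (-3 + 3)*2 = 0*2 = 0)
w(c, K) = K + c (w(c, K) = (c + K) + 0 = (K + c) + 0 = K + c)
((8711 - 1*16964) - 48816)/(711 + w(-160, (0 + 8)**2)) = ((8711 - 1*16964) - 48816)/(711 + ((0 + 8)**2 - 160)) = ((8711 - 16964) - 48816)/(711 + (8**2 - 160)) = (-8253 - 48816)/(711 + (64 - 160)) = -57069/(711 - 96) = -57069/615 = -57069*1/615 = -19023/205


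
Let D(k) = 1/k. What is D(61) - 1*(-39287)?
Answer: 2396508/61 ≈ 39287.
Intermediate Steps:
D(61) - 1*(-39287) = 1/61 - 1*(-39287) = 1/61 + 39287 = 2396508/61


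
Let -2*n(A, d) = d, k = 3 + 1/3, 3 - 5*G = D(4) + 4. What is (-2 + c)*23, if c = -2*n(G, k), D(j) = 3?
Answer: 92/3 ≈ 30.667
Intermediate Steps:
G = -⅘ (G = ⅗ - (3 + 4)/5 = ⅗ - ⅕*7 = ⅗ - 7/5 = -⅘ ≈ -0.80000)
k = 10/3 (k = 3 + ⅓ = 10/3 ≈ 3.3333)
n(A, d) = -d/2
c = 10/3 (c = -(-1)*10/3 = -2*(-5/3) = 10/3 ≈ 3.3333)
(-2 + c)*23 = (-2 + 10/3)*23 = (4/3)*23 = 92/3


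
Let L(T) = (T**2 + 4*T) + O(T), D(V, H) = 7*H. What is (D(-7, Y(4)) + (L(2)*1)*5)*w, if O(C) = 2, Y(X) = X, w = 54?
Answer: 5292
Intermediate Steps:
L(T) = 2 + T**2 + 4*T (L(T) = (T**2 + 4*T) + 2 = 2 + T**2 + 4*T)
(D(-7, Y(4)) + (L(2)*1)*5)*w = (7*4 + ((2 + 2**2 + 4*2)*1)*5)*54 = (28 + ((2 + 4 + 8)*1)*5)*54 = (28 + (14*1)*5)*54 = (28 + 14*5)*54 = (28 + 70)*54 = 98*54 = 5292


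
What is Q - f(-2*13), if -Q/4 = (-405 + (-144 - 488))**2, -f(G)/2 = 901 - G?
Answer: -4299622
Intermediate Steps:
f(G) = -1802 + 2*G (f(G) = -2*(901 - G) = -1802 + 2*G)
Q = -4301476 (Q = -4*(-405 + (-144 - 488))**2 = -4*(-405 - 632)**2 = -4*(-1037)**2 = -4*1075369 = -4301476)
Q - f(-2*13) = -4301476 - (-1802 + 2*(-2*13)) = -4301476 - (-1802 + 2*(-26)) = -4301476 - (-1802 - 52) = -4301476 - 1*(-1854) = -4301476 + 1854 = -4299622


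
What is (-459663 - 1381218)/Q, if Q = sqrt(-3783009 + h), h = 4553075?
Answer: -1840881*sqrt(770066)/770066 ≈ -2097.8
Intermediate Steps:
Q = sqrt(770066) (Q = sqrt(-3783009 + 4553075) = sqrt(770066) ≈ 877.53)
(-459663 - 1381218)/Q = (-459663 - 1381218)/(sqrt(770066)) = -1840881*sqrt(770066)/770066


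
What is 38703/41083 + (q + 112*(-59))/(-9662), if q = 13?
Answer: 92127253/56706278 ≈ 1.6246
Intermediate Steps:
38703/41083 + (q + 112*(-59))/(-9662) = 38703/41083 + (13 + 112*(-59))/(-9662) = 38703*(1/41083) + (13 - 6608)*(-1/9662) = 5529/5869 - 6595*(-1/9662) = 5529/5869 + 6595/9662 = 92127253/56706278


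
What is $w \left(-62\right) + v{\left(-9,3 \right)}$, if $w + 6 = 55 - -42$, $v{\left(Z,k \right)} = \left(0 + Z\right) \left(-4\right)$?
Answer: $-5606$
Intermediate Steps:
$v{\left(Z,k \right)} = - 4 Z$ ($v{\left(Z,k \right)} = Z \left(-4\right) = - 4 Z$)
$w = 91$ ($w = -6 + \left(55 - -42\right) = -6 + \left(55 + 42\right) = -6 + 97 = 91$)
$w \left(-62\right) + v{\left(-9,3 \right)} = 91 \left(-62\right) - -36 = -5642 + 36 = -5606$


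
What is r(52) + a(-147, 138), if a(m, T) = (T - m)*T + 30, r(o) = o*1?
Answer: 39412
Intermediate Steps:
r(o) = o
a(m, T) = 30 + T*(T - m) (a(m, T) = T*(T - m) + 30 = 30 + T*(T - m))
r(52) + a(-147, 138) = 52 + (30 + 138² - 1*138*(-147)) = 52 + (30 + 19044 + 20286) = 52 + 39360 = 39412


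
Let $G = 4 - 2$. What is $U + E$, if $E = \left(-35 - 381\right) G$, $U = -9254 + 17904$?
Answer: $7818$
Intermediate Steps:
$G = 2$
$U = 8650$
$E = -832$ ($E = \left(-35 - 381\right) 2 = \left(-416\right) 2 = -832$)
$U + E = 8650 - 832 = 7818$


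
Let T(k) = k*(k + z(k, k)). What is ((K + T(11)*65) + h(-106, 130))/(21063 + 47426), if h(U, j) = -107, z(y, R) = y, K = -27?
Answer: 15596/68489 ≈ 0.22772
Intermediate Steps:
T(k) = 2*k² (T(k) = k*(k + k) = k*(2*k) = 2*k²)
((K + T(11)*65) + h(-106, 130))/(21063 + 47426) = ((-27 + (2*11²)*65) - 107)/(21063 + 47426) = ((-27 + (2*121)*65) - 107)/68489 = ((-27 + 242*65) - 107)*(1/68489) = ((-27 + 15730) - 107)*(1/68489) = (15703 - 107)*(1/68489) = 15596*(1/68489) = 15596/68489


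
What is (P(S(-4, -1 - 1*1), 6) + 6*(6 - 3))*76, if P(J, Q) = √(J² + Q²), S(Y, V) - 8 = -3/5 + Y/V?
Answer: 1368 + 76*√3109/5 ≈ 2215.5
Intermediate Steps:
S(Y, V) = 37/5 + Y/V (S(Y, V) = 8 + (-3/5 + Y/V) = 8 + (-3*⅕ + Y/V) = 8 + (-⅗ + Y/V) = 37/5 + Y/V)
(P(S(-4, -1 - 1*1), 6) + 6*(6 - 3))*76 = (√((37/5 - 4/(-1 - 1*1))² + 6²) + 6*(6 - 3))*76 = (√((37/5 - 4/(-1 - 1))² + 36) + 6*3)*76 = (√((37/5 - 4/(-2))² + 36) + 18)*76 = (√((37/5 - 4*(-½))² + 36) + 18)*76 = (√((37/5 + 2)² + 36) + 18)*76 = (√((47/5)² + 36) + 18)*76 = (√(2209/25 + 36) + 18)*76 = (√(3109/25) + 18)*76 = (√3109/5 + 18)*76 = (18 + √3109/5)*76 = 1368 + 76*√3109/5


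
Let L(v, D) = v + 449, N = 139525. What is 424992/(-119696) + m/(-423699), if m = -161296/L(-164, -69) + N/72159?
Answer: -8568937175910993/2414285886547555 ≈ -3.5493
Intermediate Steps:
L(v, D) = 449 + v
m = -1288799271/2285035 (m = -161296/(449 - 164) + 139525/72159 = -161296/285 + 139525*(1/72159) = -161296*1/285 + 139525/72159 = -161296/285 + 139525/72159 = -1288799271/2285035 ≈ -564.02)
424992/(-119696) + m/(-423699) = 424992/(-119696) - 1288799271/2285035/(-423699) = 424992*(-1/119696) - 1288799271/2285035*(-1/423699) = -26562/7481 + 429599757/322722348155 = -8568937175910993/2414285886547555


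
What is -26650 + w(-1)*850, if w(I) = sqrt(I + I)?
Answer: -26650 + 850*I*sqrt(2) ≈ -26650.0 + 1202.1*I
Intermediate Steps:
w(I) = sqrt(2)*sqrt(I) (w(I) = sqrt(2*I) = sqrt(2)*sqrt(I))
-26650 + w(-1)*850 = -26650 + (sqrt(2)*sqrt(-1))*850 = -26650 + (sqrt(2)*I)*850 = -26650 + (I*sqrt(2))*850 = -26650 + 850*I*sqrt(2)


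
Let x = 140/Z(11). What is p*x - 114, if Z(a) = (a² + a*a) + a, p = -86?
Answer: -40882/253 ≈ -161.59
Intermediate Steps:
Z(a) = a + 2*a² (Z(a) = (a² + a²) + a = 2*a² + a = a + 2*a²)
x = 140/253 (x = 140/((11*(1 + 2*11))) = 140/((11*(1 + 22))) = 140/((11*23)) = 140/253 ≈ 0.55336)
p*x - 114 = -86*140/253 - 114 = -12040/253 - 114 = -40882/253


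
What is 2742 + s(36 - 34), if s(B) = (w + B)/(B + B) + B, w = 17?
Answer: 10995/4 ≈ 2748.8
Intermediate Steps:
s(B) = B + (17 + B)/(2*B) (s(B) = (17 + B)/(B + B) + B = (17 + B)/((2*B)) + B = (17 + B)*(1/(2*B)) + B = (17 + B)/(2*B) + B = B + (17 + B)/(2*B))
2742 + s(36 - 34) = 2742 + (½ + (36 - 34) + 17/(2*(36 - 34))) = 2742 + (½ + 2 + (17/2)/2) = 2742 + (½ + 2 + (17/2)*(½)) = 2742 + (½ + 2 + 17/4) = 2742 + 27/4 = 10995/4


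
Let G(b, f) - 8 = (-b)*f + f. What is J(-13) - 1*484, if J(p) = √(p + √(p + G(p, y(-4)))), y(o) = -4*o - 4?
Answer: -484 + I*√(13 - √163) ≈ -484.0 + 0.48255*I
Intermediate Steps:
y(o) = -4 - 4*o
G(b, f) = 8 + f - b*f (G(b, f) = 8 + ((-b)*f + f) = 8 + (-b*f + f) = 8 + (f - b*f) = 8 + f - b*f)
J(p) = √(p + √(20 - 11*p)) (J(p) = √(p + √(p + (8 + (-4 - 4*(-4)) - p*(-4 - 4*(-4))))) = √(p + √(p + (8 + (-4 + 16) - p*(-4 + 16)))) = √(p + √(p + (8 + 12 - 1*p*12))) = √(p + √(p + (8 + 12 - 12*p))) = √(p + √(p + (20 - 12*p))) = √(p + √(20 - 11*p)))
J(-13) - 1*484 = √(-13 + √(20 - 11*(-13))) - 1*484 = √(-13 + √(20 + 143)) - 484 = √(-13 + √163) - 484 = -484 + √(-13 + √163)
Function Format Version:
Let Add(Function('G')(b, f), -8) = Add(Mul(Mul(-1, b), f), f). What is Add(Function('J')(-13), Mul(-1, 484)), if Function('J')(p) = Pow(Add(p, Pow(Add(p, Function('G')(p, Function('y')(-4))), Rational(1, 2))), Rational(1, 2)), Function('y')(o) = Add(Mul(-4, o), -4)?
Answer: Add(-484, Mul(I, Pow(Add(13, Mul(-1, Pow(163, Rational(1, 2)))), Rational(1, 2)))) ≈ Add(-484.00, Mul(0.48255, I))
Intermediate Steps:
Function('y')(o) = Add(-4, Mul(-4, o))
Function('G')(b, f) = Add(8, f, Mul(-1, b, f)) (Function('G')(b, f) = Add(8, Add(Mul(Mul(-1, b), f), f)) = Add(8, Add(Mul(-1, b, f), f)) = Add(8, Add(f, Mul(-1, b, f))) = Add(8, f, Mul(-1, b, f)))
Function('J')(p) = Pow(Add(p, Pow(Add(20, Mul(-11, p)), Rational(1, 2))), Rational(1, 2)) (Function('J')(p) = Pow(Add(p, Pow(Add(p, Add(8, Add(-4, Mul(-4, -4)), Mul(-1, p, Add(-4, Mul(-4, -4))))), Rational(1, 2))), Rational(1, 2)) = Pow(Add(p, Pow(Add(p, Add(8, Add(-4, 16), Mul(-1, p, Add(-4, 16)))), Rational(1, 2))), Rational(1, 2)) = Pow(Add(p, Pow(Add(p, Add(8, 12, Mul(-1, p, 12))), Rational(1, 2))), Rational(1, 2)) = Pow(Add(p, Pow(Add(p, Add(8, 12, Mul(-12, p))), Rational(1, 2))), Rational(1, 2)) = Pow(Add(p, Pow(Add(p, Add(20, Mul(-12, p))), Rational(1, 2))), Rational(1, 2)) = Pow(Add(p, Pow(Add(20, Mul(-11, p)), Rational(1, 2))), Rational(1, 2)))
Add(Function('J')(-13), Mul(-1, 484)) = Add(Pow(Add(-13, Pow(Add(20, Mul(-11, -13)), Rational(1, 2))), Rational(1, 2)), Mul(-1, 484)) = Add(Pow(Add(-13, Pow(Add(20, 143), Rational(1, 2))), Rational(1, 2)), -484) = Add(Pow(Add(-13, Pow(163, Rational(1, 2))), Rational(1, 2)), -484) = Add(-484, Pow(Add(-13, Pow(163, Rational(1, 2))), Rational(1, 2)))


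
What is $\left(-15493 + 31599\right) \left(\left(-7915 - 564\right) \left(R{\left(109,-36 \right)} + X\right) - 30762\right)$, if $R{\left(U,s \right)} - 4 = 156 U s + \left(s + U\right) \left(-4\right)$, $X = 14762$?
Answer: $81618977683808$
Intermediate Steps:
$R{\left(U,s \right)} = 4 - 4 U - 4 s + 156 U s$ ($R{\left(U,s \right)} = 4 + \left(156 U s + \left(s + U\right) \left(-4\right)\right) = 4 + \left(156 U s + \left(U + s\right) \left(-4\right)\right) = 4 - \left(4 U + 4 s - 156 U s\right) = 4 - 4 U - 4 s + 156 U s$)
$\left(-15493 + 31599\right) \left(\left(-7915 - 564\right) \left(R{\left(109,-36 \right)} + X\right) - 30762\right) = \left(-15493 + 31599\right) \left(\left(-7915 - 564\right) \left(\left(4 - 436 - -144 + 156 \cdot 109 \left(-36\right)\right) + 14762\right) - 30762\right) = 16106 \left(- 8479 \left(\left(4 - 436 + 144 - 612144\right) + 14762\right) - 30762\right) = 16106 \left(- 8479 \left(-612432 + 14762\right) - 30762\right) = 16106 \left(\left(-8479\right) \left(-597670\right) - 30762\right) = 16106 \left(5067643930 - 30762\right) = 16106 \cdot 5067613168 = 81618977683808$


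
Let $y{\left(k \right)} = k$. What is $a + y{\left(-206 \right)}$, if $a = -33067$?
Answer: $-33273$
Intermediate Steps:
$a + y{\left(-206 \right)} = -33067 - 206 = -33273$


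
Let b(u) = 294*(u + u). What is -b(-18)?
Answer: 10584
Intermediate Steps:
b(u) = 588*u (b(u) = 294*(2*u) = 588*u)
-b(-18) = -588*(-18) = -1*(-10584) = 10584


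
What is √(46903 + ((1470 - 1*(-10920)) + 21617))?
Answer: 3*√8990 ≈ 284.45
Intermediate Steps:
√(46903 + ((1470 - 1*(-10920)) + 21617)) = √(46903 + ((1470 + 10920) + 21617)) = √(46903 + (12390 + 21617)) = √(46903 + 34007) = √80910 = 3*√8990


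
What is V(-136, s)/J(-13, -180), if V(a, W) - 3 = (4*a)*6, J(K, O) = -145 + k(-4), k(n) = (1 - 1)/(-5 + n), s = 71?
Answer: 3261/145 ≈ 22.490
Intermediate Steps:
k(n) = 0 (k(n) = 0/(-5 + n) = 0)
J(K, O) = -145 (J(K, O) = -145 + 0 = -145)
V(a, W) = 3 + 24*a (V(a, W) = 3 + (4*a)*6 = 3 + 24*a)
V(-136, s)/J(-13, -180) = (3 + 24*(-136))/(-145) = (3 - 3264)*(-1/145) = -3261*(-1/145) = 3261/145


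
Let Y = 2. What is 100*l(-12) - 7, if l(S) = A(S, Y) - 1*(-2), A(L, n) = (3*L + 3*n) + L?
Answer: -4007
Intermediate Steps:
A(L, n) = 3*n + 4*L
l(S) = 8 + 4*S (l(S) = (3*2 + 4*S) - 1*(-2) = (6 + 4*S) + 2 = 8 + 4*S)
100*l(-12) - 7 = 100*(8 + 4*(-12)) - 7 = 100*(8 - 48) - 7 = 100*(-40) - 7 = -4000 - 7 = -4007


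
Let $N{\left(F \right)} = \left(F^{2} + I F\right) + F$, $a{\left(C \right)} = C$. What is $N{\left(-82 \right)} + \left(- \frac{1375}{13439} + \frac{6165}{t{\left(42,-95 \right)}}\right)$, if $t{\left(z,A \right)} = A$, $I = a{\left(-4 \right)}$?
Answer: $\frac{1763130358}{255341} \approx 6905.0$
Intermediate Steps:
$I = -4$
$N{\left(F \right)} = F^{2} - 3 F$ ($N{\left(F \right)} = \left(F^{2} - 4 F\right) + F = F^{2} - 3 F$)
$N{\left(-82 \right)} + \left(- \frac{1375}{13439} + \frac{6165}{t{\left(42,-95 \right)}}\right) = - 82 \left(-3 - 82\right) + \left(- \frac{1375}{13439} + \frac{6165}{-95}\right) = \left(-82\right) \left(-85\right) + \left(\left(-1375\right) \frac{1}{13439} + 6165 \left(- \frac{1}{95}\right)\right) = 6970 - \frac{16596412}{255341} = \frac{1763130358}{255341}$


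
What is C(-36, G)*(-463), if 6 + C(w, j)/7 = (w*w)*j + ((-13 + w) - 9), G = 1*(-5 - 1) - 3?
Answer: 38010448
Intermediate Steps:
G = -9 (G = 1*(-6) - 3 = -6 - 3 = -9)
C(w, j) = -196 + 7*w + 7*j*w² (C(w, j) = -42 + 7*((w*w)*j + ((-13 + w) - 9)) = -42 + 7*(w²*j + (-22 + w)) = -42 + 7*(j*w² + (-22 + w)) = -42 + 7*(-22 + w + j*w²) = -42 + (-154 + 7*w + 7*j*w²) = -196 + 7*w + 7*j*w²)
C(-36, G)*(-463) = (-196 + 7*(-36) + 7*(-9)*(-36)²)*(-463) = (-196 - 252 + 7*(-9)*1296)*(-463) = (-196 - 252 - 81648)*(-463) = -82096*(-463) = 38010448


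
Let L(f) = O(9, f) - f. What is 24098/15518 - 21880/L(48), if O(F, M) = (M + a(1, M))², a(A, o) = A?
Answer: -141415623/18256927 ≈ -7.7459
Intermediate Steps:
O(F, M) = (1 + M)² (O(F, M) = (M + 1)² = (1 + M)²)
L(f) = (1 + f)² - f
24098/15518 - 21880/L(48) = 24098/15518 - 21880/((1 + 48)² - 1*48) = 24098*(1/15518) - 21880/(49² - 48) = 12049/7759 - 21880/(2401 - 48) = 12049/7759 - 21880/2353 = -141415623/18256927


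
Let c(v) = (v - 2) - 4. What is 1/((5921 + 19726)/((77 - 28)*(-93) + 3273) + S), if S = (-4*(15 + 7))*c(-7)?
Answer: 428/481083 ≈ 0.00088966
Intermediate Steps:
c(v) = -6 + v (c(v) = (-2 + v) - 4 = -6 + v)
S = 1144 (S = (-4*(15 + 7))*(-6 - 7) = -4*22*(-13) = -88*(-13) = 1144)
1/((5921 + 19726)/((77 - 28)*(-93) + 3273) + S) = 1/((5921 + 19726)/((77 - 28)*(-93) + 3273) + 1144) = 1/(25647/(49*(-93) + 3273) + 1144) = 1/(25647/(-4557 + 3273) + 1144) = 1/(25647/(-1284) + 1144) = 1/(25647*(-1/1284) + 1144) = 1/(-8549/428 + 1144) = 1/(481083/428) = 428/481083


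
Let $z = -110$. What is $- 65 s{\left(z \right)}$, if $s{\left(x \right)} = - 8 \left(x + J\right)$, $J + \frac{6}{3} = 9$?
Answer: $-53560$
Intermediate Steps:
$J = 7$ ($J = -2 + 9 = 7$)
$s{\left(x \right)} = -56 - 8 x$ ($s{\left(x \right)} = - 8 \left(x + 7\right) = - 8 \left(7 + x\right) = -56 - 8 x$)
$- 65 s{\left(z \right)} = - 65 \left(-56 - -880\right) = - 65 \left(-56 + 880\right) = \left(-65\right) 824 = -53560$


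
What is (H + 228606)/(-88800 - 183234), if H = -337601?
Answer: 108995/272034 ≈ 0.40067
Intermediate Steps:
(H + 228606)/(-88800 - 183234) = (-337601 + 228606)/(-88800 - 183234) = -108995/(-272034) = -108995*(-1/272034) = 108995/272034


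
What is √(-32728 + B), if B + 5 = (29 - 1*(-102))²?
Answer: 2*I*√3893 ≈ 124.79*I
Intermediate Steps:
B = 17156 (B = -5 + (29 - 1*(-102))² = -5 + (29 + 102)² = -5 + 131² = -5 + 17161 = 17156)
√(-32728 + B) = √(-32728 + 17156) = √(-15572) = 2*I*√3893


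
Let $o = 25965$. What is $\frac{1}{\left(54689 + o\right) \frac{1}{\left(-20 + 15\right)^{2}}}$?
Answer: $\frac{25}{80654} \approx 0.00030997$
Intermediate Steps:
$\frac{1}{\left(54689 + o\right) \frac{1}{\left(-20 + 15\right)^{2}}} = \frac{1}{\left(54689 + 25965\right) \frac{1}{\left(-20 + 15\right)^{2}}} = \frac{1}{80654 \frac{1}{\left(-5\right)^{2}}} = \frac{1}{80654 \cdot \frac{1}{25}} = \frac{\frac{1}{\frac{1}{25}}}{80654} = \frac{1}{80654} \cdot 25 = \frac{25}{80654}$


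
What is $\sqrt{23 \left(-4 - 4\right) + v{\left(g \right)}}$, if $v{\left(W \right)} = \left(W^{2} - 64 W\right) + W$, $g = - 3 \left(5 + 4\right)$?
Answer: $\sqrt{2246} \approx 47.392$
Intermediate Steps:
$g = -27$ ($g = \left(-3\right) 9 = -27$)
$v{\left(W \right)} = W^{2} - 63 W$
$\sqrt{23 \left(-4 - 4\right) + v{\left(g \right)}} = \sqrt{23 \left(-4 - 4\right) - 27 \left(-63 - 27\right)} = \sqrt{23 \left(-8\right) - -2430} = \sqrt{-184 + 2430} = \sqrt{2246}$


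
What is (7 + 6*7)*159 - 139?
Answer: 7652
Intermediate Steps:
(7 + 6*7)*159 - 139 = (7 + 42)*159 - 139 = 49*159 - 139 = 7791 - 139 = 7652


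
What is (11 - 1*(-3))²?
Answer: 196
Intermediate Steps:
(11 - 1*(-3))² = (11 + 3)² = 14² = 196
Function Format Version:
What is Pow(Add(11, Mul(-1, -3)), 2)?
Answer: 196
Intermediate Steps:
Pow(Add(11, Mul(-1, -3)), 2) = Pow(Add(11, 3), 2) = Pow(14, 2) = 196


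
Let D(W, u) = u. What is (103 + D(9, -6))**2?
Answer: 9409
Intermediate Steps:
(103 + D(9, -6))**2 = (103 - 6)**2 = 97**2 = 9409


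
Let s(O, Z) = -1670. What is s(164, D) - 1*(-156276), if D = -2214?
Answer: 154606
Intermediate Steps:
s(164, D) - 1*(-156276) = -1670 - 1*(-156276) = -1670 + 156276 = 154606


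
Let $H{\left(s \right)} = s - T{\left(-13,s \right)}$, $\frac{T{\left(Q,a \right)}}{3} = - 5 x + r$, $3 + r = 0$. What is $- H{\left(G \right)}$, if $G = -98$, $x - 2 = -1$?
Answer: $74$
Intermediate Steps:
$r = -3$ ($r = -3 + 0 = -3$)
$x = 1$ ($x = 2 - 1 = 1$)
$T{\left(Q,a \right)} = -24$ ($T{\left(Q,a \right)} = 3 \left(\left(-5\right) 1 - 3\right) = 3 \left(-5 - 3\right) = 3 \left(-8\right) = -24$)
$H{\left(s \right)} = 24 + s$ ($H{\left(s \right)} = s - -24 = s + 24 = 24 + s$)
$- H{\left(G \right)} = - (24 - 98) = \left(-1\right) \left(-74\right) = 74$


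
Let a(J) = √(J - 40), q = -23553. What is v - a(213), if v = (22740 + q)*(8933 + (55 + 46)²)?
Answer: -15555942 - √173 ≈ -1.5556e+7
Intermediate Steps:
a(J) = √(-40 + J)
v = -15555942 (v = (22740 - 23553)*(8933 + (55 + 46)²) = -813*(8933 + 101²) = -813*(8933 + 10201) = -813*19134 = -15555942)
v - a(213) = -15555942 - √(-40 + 213) = -15555942 - √173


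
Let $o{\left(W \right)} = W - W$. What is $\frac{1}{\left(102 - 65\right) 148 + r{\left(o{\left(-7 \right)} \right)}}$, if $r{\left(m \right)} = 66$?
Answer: $\frac{1}{5542} \approx 0.00018044$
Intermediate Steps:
$o{\left(W \right)} = 0$
$\frac{1}{\left(102 - 65\right) 148 + r{\left(o{\left(-7 \right)} \right)}} = \frac{1}{\left(102 - 65\right) 148 + 66} = \frac{1}{37 \cdot 148 + 66} = \frac{1}{5476 + 66} = \frac{1}{5542}$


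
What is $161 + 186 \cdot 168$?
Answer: $31409$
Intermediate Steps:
$161 + 186 \cdot 168 = 161 + 31248 = 31409$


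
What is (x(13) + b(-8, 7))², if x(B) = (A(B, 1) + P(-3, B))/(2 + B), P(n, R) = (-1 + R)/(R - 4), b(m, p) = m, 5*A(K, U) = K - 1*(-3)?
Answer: 2999824/50625 ≈ 59.256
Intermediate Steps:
A(K, U) = ⅗ + K/5 (A(K, U) = (K - 1*(-3))/5 = (K + 3)/5 = (3 + K)/5 = ⅗ + K/5)
P(n, R) = (-1 + R)/(-4 + R)
x(B) = (⅗ + B/5 + (-1 + B)/(-4 + B))/(2 + B) (x(B) = ((⅗ + B/5) + (-1 + B)/(-4 + B))/(2 + B) = (⅗ + B/5 + (-1 + B)/(-4 + B))/(2 + B))
(x(13) + b(-8, 7))² = ((-17 + 13² + 4*13)/(5*(-8 + 13² - 2*13)) - 8)² = ((-17 + 169 + 52)/(5*(-8 + 169 - 26)) - 8)² = ((⅕)*204/135 - 8)² = ((⅕)*(1/135)*204 - 8)² = (68/225 - 8)² = (-1732/225)² = 2999824/50625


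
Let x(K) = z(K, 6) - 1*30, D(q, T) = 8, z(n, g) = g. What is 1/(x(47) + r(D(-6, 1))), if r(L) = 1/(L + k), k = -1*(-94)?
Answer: -102/2447 ≈ -0.041684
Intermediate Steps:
k = 94
x(K) = -24 (x(K) = 6 - 1*30 = 6 - 30 = -24)
r(L) = 1/(94 + L) (r(L) = 1/(L + 94) = 1/(94 + L))
1/(x(47) + r(D(-6, 1))) = 1/(-24 + 1/(94 + 8)) = 1/(-24 + 1/102) = 1/(-2447/102) = -102/2447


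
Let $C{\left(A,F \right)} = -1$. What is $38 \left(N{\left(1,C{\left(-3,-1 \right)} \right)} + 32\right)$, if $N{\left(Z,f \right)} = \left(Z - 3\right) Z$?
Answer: $1140$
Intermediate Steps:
$N{\left(Z,f \right)} = Z \left(-3 + Z\right)$ ($N{\left(Z,f \right)} = \left(-3 + Z\right) Z = Z \left(-3 + Z\right)$)
$38 \left(N{\left(1,C{\left(-3,-1 \right)} \right)} + 32\right) = 38 \left(1 \left(-3 + 1\right) + 32\right) = 38 \left(1 \left(-2\right) + 32\right) = 38 \left(-2 + 32\right) = 38 \cdot 30 = 1140$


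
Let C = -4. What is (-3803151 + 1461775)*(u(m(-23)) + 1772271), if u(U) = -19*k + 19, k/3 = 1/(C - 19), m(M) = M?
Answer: -95440870692352/23 ≈ -4.1496e+12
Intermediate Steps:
k = -3/23 (k = 3/(-4 - 19) = 3/(-23) = 3*(-1/23) = -3/23 ≈ -0.13043)
u(U) = 494/23 (u(U) = -19*(-3/23) + 19 = 57/23 + 19 = 494/23)
(-3803151 + 1461775)*(u(m(-23)) + 1772271) = (-3803151 + 1461775)*(494/23 + 1772271) = -2341376*40762727/23 = -95440870692352/23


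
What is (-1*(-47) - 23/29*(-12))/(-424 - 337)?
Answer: -1639/22069 ≈ -0.074267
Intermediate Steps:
(-1*(-47) - 23/29*(-12))/(-424 - 337) = (47 - 23*1/29*(-12))/(-761) = (47 - 23/29*(-12))*(-1/761) = (47 + 276/29)*(-1/761) = (1639/29)*(-1/761) = -1639/22069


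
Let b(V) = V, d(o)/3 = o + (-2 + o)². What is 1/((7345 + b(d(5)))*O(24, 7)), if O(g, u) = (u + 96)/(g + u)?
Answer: 31/760861 ≈ 4.0743e-5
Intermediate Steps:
d(o) = 3*o + 3*(-2 + o)² (d(o) = 3*(o + (-2 + o)²) = 3*o + 3*(-2 + o)²)
O(g, u) = (96 + u)/(g + u)
1/((7345 + b(d(5)))*O(24, 7)) = 1/((7345 + (3*5 + 3*(-2 + 5)²))*(((96 + 7)/(24 + 7)))) = 1/((7345 + (15 + 3*3²))*((103/31))) = 1/((7345 + (15 + 3*9))*(((1/31)*103))) = 1/((7345 + (15 + 27))*(103/31)) = (31/103)/(7345 + 42) = (31/103)/7387 = (1/7387)*(31/103) = 31/760861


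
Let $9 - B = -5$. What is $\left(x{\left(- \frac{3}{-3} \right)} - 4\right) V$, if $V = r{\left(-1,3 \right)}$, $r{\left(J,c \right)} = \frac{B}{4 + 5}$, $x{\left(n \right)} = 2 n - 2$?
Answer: $- \frac{56}{9} \approx -6.2222$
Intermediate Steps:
$B = 14$ ($B = 9 - -5 = 9 + 5 = 14$)
$x{\left(n \right)} = -2 + 2 n$
$r{\left(J,c \right)} = \frac{14}{9}$ ($r{\left(J,c \right)} = \frac{1}{4 + 5} \cdot 14 = \frac{1}{9} \cdot 14 = \frac{14}{9}$)
$V = \frac{14}{9} \approx 1.5556$
$\left(x{\left(- \frac{3}{-3} \right)} - 4\right) V = \left(\left(-2 + 2 \left(- \frac{3}{-3}\right)\right) - 4\right) \frac{14}{9} = \left(\left(-2 + 2 \left(\left(-3\right) \left(- \frac{1}{3}\right)\right)\right) - 4\right) \frac{14}{9} = \left(\left(-2 + 2 \cdot 1\right) - 4\right) \frac{14}{9} = \left(\left(-2 + 2\right) - 4\right) \frac{14}{9} = \left(0 - 4\right) \frac{14}{9} = \left(-4\right) \frac{14}{9} = - \frac{56}{9}$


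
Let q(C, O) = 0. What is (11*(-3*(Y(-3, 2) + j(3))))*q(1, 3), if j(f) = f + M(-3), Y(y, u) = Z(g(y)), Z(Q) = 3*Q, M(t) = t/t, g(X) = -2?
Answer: 0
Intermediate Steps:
M(t) = 1
Y(y, u) = -6 (Y(y, u) = 3*(-2) = -6)
j(f) = 1 + f (j(f) = f + 1 = 1 + f)
(11*(-3*(Y(-3, 2) + j(3))))*q(1, 3) = (11*(-3*(-6 + (1 + 3))))*0 = (11*(-3*(-6 + 4)))*0 = (11*(-3*(-2)))*0 = (11*6)*0 = 66*0 = 0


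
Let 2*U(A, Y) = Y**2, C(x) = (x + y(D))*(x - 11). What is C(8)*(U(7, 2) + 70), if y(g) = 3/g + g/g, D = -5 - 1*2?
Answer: -12960/7 ≈ -1851.4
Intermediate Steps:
D = -7 (D = -5 - 2 = -7)
y(g) = 1 + 3/g (y(g) = 3/g + 1 = 1 + 3/g)
C(x) = (-11 + x)*(4/7 + x) (C(x) = (x + (3 - 7)/(-7))*(x - 11) = (x - 1/7*(-4))*(-11 + x) = (x + 4/7)*(-11 + x) = (4/7 + x)*(-11 + x) = (-11 + x)*(4/7 + x))
U(A, Y) = Y**2/2
C(8)*(U(7, 2) + 70) = (-44/7 + 8**2 - 73/7*8)*((1/2)*2**2 + 70) = (-44/7 + 64 - 584/7)*((1/2)*4 + 70) = -180*(2 + 70)/7 = -180/7*72 = -12960/7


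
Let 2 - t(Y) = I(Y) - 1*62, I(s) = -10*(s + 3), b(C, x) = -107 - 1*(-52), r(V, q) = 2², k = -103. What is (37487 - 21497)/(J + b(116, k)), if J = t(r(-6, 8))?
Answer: 15990/79 ≈ 202.41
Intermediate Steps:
r(V, q) = 4
b(C, x) = -55 (b(C, x) = -107 + 52 = -55)
I(s) = -30 - 10*s (I(s) = -10*(3 + s) = -30 - 10*s)
t(Y) = 94 + 10*Y (t(Y) = 2 - ((-30 - 10*Y) - 1*62) = 2 - ((-30 - 10*Y) - 62) = 2 - (-92 - 10*Y) = 2 + (92 + 10*Y) = 94 + 10*Y)
J = 134 (J = 94 + 10*4 = 94 + 40 = 134)
(37487 - 21497)/(J + b(116, k)) = (37487 - 21497)/(134 - 55) = 15990/79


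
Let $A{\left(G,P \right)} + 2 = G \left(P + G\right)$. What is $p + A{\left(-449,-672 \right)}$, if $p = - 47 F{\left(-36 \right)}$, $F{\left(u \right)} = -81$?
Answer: $507134$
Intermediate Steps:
$A{\left(G,P \right)} = -2 + G \left(G + P\right)$ ($A{\left(G,P \right)} = -2 + G \left(P + G\right) = -2 + G \left(G + P\right)$)
$p = 3807$ ($p = \left(-47\right) \left(-81\right) = 3807$)
$p + A{\left(-449,-672 \right)} = 3807 - \left(-301726 - 201601\right) = 3807 + \left(-2 + 201601 + 301728\right) = 3807 + 503327 = 507134$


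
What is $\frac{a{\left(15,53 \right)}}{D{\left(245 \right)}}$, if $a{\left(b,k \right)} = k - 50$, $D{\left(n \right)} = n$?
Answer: $\frac{3}{245} \approx 0.012245$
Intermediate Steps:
$a{\left(b,k \right)} = -50 + k$
$\frac{a{\left(15,53 \right)}}{D{\left(245 \right)}} = \frac{-50 + 53}{245} = 3 \cdot \frac{1}{245} = \frac{3}{245}$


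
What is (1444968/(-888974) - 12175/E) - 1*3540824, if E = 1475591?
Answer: -2322360316992554477/655881016817 ≈ -3.5408e+6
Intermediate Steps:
(1444968/(-888974) - 12175/E) - 1*3540824 = (1444968/(-888974) - 12175/1475591) - 1*3540824 = (1444968*(-1/888974) - 12175*1/1475591) - 3540824 = (-722484/444487 - 12175/1475591) - 3540824 = -1071502517269/655881016817 - 3540824 = -2322360316992554477/655881016817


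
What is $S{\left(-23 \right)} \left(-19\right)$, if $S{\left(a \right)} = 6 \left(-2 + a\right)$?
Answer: $2850$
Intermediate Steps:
$S{\left(a \right)} = -12 + 6 a$
$S{\left(-23 \right)} \left(-19\right) = \left(-12 + 6 \left(-23\right)\right) \left(-19\right) = \left(-12 - 138\right) \left(-19\right) = \left(-150\right) \left(-19\right) = 2850$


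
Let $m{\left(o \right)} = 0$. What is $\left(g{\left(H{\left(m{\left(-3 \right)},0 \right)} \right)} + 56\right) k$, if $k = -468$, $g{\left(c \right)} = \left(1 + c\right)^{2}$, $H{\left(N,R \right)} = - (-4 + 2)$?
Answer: $-30420$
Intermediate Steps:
$H{\left(N,R \right)} = 2$ ($H{\left(N,R \right)} = \left(-1\right) \left(-2\right) = 2$)
$\left(g{\left(H{\left(m{\left(-3 \right)},0 \right)} \right)} + 56\right) k = \left(\left(1 + 2\right)^{2} + 56\right) \left(-468\right) = \left(3^{2} + 56\right) \left(-468\right) = \left(9 + 56\right) \left(-468\right) = 65 \left(-468\right) = -30420$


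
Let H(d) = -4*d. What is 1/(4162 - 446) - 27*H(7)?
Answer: 2809297/3716 ≈ 756.00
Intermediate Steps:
1/(4162 - 446) - 27*H(7) = 1/(4162 - 446) - (-108)*7 = 1/3716 - 27*(-28) = 1/3716 + 756 = 2809297/3716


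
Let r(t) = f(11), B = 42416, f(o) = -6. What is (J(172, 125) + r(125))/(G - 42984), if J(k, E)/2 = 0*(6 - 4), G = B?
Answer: 3/284 ≈ 0.010563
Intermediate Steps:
G = 42416
r(t) = -6
J(k, E) = 0 (J(k, E) = 2*(0*(6 - 4)) = 2*(0*2) = 2*0 = 0)
(J(172, 125) + r(125))/(G - 42984) = (0 - 6)/(42416 - 42984) = -6/(-568) = -6*(-1/568) = 3/284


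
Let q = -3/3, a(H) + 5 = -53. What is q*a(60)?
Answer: 58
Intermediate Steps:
a(H) = -58 (a(H) = -5 - 53 = -58)
q = -1 (q = -3*1/3 = -1)
q*a(60) = -1*(-58) = 58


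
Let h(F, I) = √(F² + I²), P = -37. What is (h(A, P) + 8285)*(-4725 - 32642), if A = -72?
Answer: -309585595 - 37367*√6553 ≈ -3.1261e+8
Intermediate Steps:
(h(A, P) + 8285)*(-4725 - 32642) = (√((-72)² + (-37)²) + 8285)*(-4725 - 32642) = (√(5184 + 1369) + 8285)*(-37367) = (√6553 + 8285)*(-37367) = (8285 + √6553)*(-37367) = -309585595 - 37367*√6553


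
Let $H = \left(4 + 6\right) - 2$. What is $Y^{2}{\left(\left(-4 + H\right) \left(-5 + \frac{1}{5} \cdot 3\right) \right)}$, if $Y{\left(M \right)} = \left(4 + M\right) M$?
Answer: $\frac{35808256}{625} \approx 57293.0$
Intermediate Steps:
$H = 8$ ($H = 10 - 2 = 8$)
$Y{\left(M \right)} = M \left(4 + M\right)$
$Y^{2}{\left(\left(-4 + H\right) \left(-5 + \frac{1}{5} \cdot 3\right) \right)} = \left(\left(-4 + 8\right) \left(-5 + \frac{1}{5} \cdot 3\right) \left(4 + \left(-4 + 8\right) \left(-5 + \frac{1}{5} \cdot 3\right)\right)\right)^{2} = \left(4 \left(-5 + \frac{1}{5} \cdot 3\right) \left(4 + 4 \left(-5 + \frac{1}{5} \cdot 3\right)\right)\right)^{2} = \left(4 \left(-5 + \frac{3}{5}\right) \left(4 + 4 \left(-5 + \frac{3}{5}\right)\right)\right)^{2} = \left(4 \left(- \frac{22}{5}\right) \left(4 + 4 \left(- \frac{22}{5}\right)\right)\right)^{2} = \left(- \frac{88 \left(4 - \frac{88}{5}\right)}{5}\right)^{2} = \left(\left(- \frac{88}{5}\right) \left(- \frac{68}{5}\right)\right)^{2} = \left(\frac{5984}{25}\right)^{2} = \frac{35808256}{625}$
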